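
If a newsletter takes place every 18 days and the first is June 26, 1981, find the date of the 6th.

The 6th occurrence is 5 intervals after the first: 5 × 18 = 90 days after June 26, 1981.
June has 30 days — 4 days to the end of June leaves 86.
July has 31 days (55 left).
August has 31 days (24 left).
24 days into September → September 24, 1981.

September 24, 1981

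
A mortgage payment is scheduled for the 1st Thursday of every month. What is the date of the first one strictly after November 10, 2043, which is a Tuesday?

November 2043 starts on a Sunday, so its 1st Thursday is November 5, 2043 (4 days in).
That is not after November 10, 2043, so look at December 2043.
December 2043 starts on a Tuesday, so its 1st Thursday is December 3, 2043 (2 days in).

December 3, 2043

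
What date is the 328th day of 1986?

24 November 1986

January has 31 days (328 − 31 = 297 remain).
February has 28 days (297 − 28 = 269 remain).
March has 31 days (269 − 31 = 238 remain).
April has 30 days (238 − 30 = 208 remain).
May has 31 days (208 − 31 = 177 remain).
June has 30 days (177 − 30 = 147 remain).
July has 31 days (147 − 31 = 116 remain).
August has 31 days (116 − 31 = 85 remain).
September has 30 days (85 − 30 = 55 remain).
October has 31 days (55 − 31 = 24 remain).
24 into November → November 24.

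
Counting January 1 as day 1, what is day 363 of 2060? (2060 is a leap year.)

January has 31 days (363 − 31 = 332 remain).
February has 29 days (332 − 29 = 303 remain).
March has 31 days (303 − 31 = 272 remain).
April has 30 days (272 − 30 = 242 remain).
May has 31 days (242 − 31 = 211 remain).
June has 30 days (211 − 30 = 181 remain).
July has 31 days (181 − 31 = 150 remain).
August has 31 days (150 − 31 = 119 remain).
September has 30 days (119 − 30 = 89 remain).
October has 31 days (89 − 31 = 58 remain).
November has 30 days (58 − 30 = 28 remain).
28 into December → December 28.

28 December 2060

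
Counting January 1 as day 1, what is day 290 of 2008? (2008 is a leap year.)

January has 31 days (290 − 31 = 259 remain).
February has 29 days (259 − 29 = 230 remain).
March has 31 days (230 − 31 = 199 remain).
April has 30 days (199 − 30 = 169 remain).
May has 31 days (169 − 31 = 138 remain).
June has 30 days (138 − 30 = 108 remain).
July has 31 days (108 − 31 = 77 remain).
August has 31 days (77 − 31 = 46 remain).
September has 30 days (46 − 30 = 16 remain).
16 into October → October 16.

October 16, 2008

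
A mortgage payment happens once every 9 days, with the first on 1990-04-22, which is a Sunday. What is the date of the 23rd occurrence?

1990-11-06

The 23rd occurrence is 22 intervals after the first: 22 × 9 = 198 days after 1990-04-22.
April has 30 days — 8 days to the end of April leaves 190.
May has 31 days (159 left).
June has 30 days (129 left).
July has 31 days (98 left).
August has 31 days (67 left).
September has 30 days (37 left).
October has 31 days (6 left).
6 days into November → 1990-11-06.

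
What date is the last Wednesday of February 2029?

2029-02-28

February 2029 begins on a Thursday, so the first Wednesday is February 7 (6 days later).
February 2029 has 28 days. Adding weeks: 7, 14, 21, 28 — the last one ≤ 28 is the 28th.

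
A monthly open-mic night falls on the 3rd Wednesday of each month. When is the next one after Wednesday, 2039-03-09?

2039-03-16

March 2039 starts on a Tuesday; its first Wednesday is the 2nd, so the 3rd Wednesday is the 16th — 2039-03-16.
2039-03-16 is after 2039-03-09, so that is the next one.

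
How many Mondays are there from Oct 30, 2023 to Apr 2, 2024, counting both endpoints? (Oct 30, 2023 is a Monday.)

Oct 30, 2023 is a Monday; the first Monday on or after it is Oct 30, 2023.
From Oct 30, 2023 to Apr 2, 2024: 1 + 30 + 31 + 31 + 29 + 31 + 2 = 155 days (rest of Oct, Nov, Dec, Jan, Feb, Mar, Apr).
155 ÷ 7 = 22 full weeks with remainder 1, so 22 more Mondays after the first → 23.

23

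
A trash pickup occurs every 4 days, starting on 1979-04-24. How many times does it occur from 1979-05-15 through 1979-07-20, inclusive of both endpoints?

Occurrences land 4·i days after 1979-04-24 for i = 0, 1, 2, …
1979-05-15 is 21 days after the start; 21 ÷ 4 = 5 remainder 1; since the remainder is 1, round up to i = 6. First occurrence in the window: #7 on 1979-05-18 (6×4 = 24 days in).
1979-07-20 is 87 days after the start; 87 ÷ 4 = 21 remainder 3. Last occurrence in the window: #22 on 1979-07-17.
Occurrences #7 through #22: 16 in total.

16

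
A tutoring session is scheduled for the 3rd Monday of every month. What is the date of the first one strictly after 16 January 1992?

January 1992 starts on a Wednesday; its first Monday is the 6th, so the 3rd Monday is the 20th — 20 January 1992.
20 January 1992 is after 16 January 1992, so that is the next one.

20 January 1992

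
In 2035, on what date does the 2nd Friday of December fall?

2035-12-14

The first Friday of December 2035 is December 7.
The 2nd Friday is 1 weeks later: 7 + 7 = 14.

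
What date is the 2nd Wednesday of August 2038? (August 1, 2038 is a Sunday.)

August 2038 begins on a Sunday, so the first Wednesday is August 4 (3 days later).
The 2nd Wednesday is 1 weeks later: 4 + 7 = 11.

August 11, 2038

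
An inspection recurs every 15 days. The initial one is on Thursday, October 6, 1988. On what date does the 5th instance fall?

The 5th occurrence is 4 intervals after the first: 4 × 15 = 60 days after October 6, 1988.
October has 31 days — 25 days to the end of October leaves 35.
November has 30 days (5 left).
5 days into December → December 5, 1988.

December 5, 1988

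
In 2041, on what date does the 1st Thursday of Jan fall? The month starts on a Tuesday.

Jan 2041 begins on a Tuesday, so the first Thursday is Jan 3 (2 days later).

Jan 3, 2041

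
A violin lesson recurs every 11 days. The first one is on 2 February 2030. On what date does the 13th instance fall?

14 June 2030

The 13th occurrence is 12 intervals after the first: 12 × 11 = 132 days after 2 February 2030.
February has 28 days — 26 days to the end of February leaves 106.
March has 31 days (75 left).
April has 30 days (45 left).
May has 31 days (14 left).
14 days into June → 14 June 2030.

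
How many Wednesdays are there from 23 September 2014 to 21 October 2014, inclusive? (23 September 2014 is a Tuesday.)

4

23 September 2014 is a Tuesday; the first Wednesday on or after it is 24 September 2014 (1 day later).
From 24 September 2014 to 21 October 2014: 6 + 21 = 27 days (rest of September, October).
27 ÷ 7 = 3 full weeks with remainder 6, so 3 more Wednesdays after the first → 4.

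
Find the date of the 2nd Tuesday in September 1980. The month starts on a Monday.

September 1980 begins on a Monday, so the first Tuesday is September 2 (1 day later).
The 2nd Tuesday is 1 weeks later: 2 + 7 = 9.

1980-09-09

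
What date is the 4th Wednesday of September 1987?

The first Wednesday of September 1987 is September 2.
The 4th Wednesday is 3 weeks later: 2 + 21 = 23.

September 23, 1987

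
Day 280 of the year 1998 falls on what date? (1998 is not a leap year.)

7 October 1998

January has 31 days (280 − 31 = 249 remain).
February has 28 days (249 − 28 = 221 remain).
March has 31 days (221 − 31 = 190 remain).
April has 30 days (190 − 30 = 160 remain).
May has 31 days (160 − 31 = 129 remain).
June has 30 days (129 − 30 = 99 remain).
July has 31 days (99 − 31 = 68 remain).
August has 31 days (68 − 31 = 37 remain).
September has 30 days (37 − 30 = 7 remain).
7 into October → October 7.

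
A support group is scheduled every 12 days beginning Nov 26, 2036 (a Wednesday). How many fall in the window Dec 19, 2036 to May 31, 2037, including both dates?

14

Occurrences land 12·i days after Nov 26, 2036 for i = 0, 1, 2, …
Dec 19, 2036 is 23 days after the start; 23 ÷ 12 = 1 remainder 11; since the remainder is 11, round up to i = 2. First occurrence in the window: #3 on Dec 20, 2036 (2×12 = 24 days in).
May 31, 2037 is 186 days after the start; 186 ÷ 12 = 15 remainder 6. Last occurrence in the window: #16 on May 25, 2037.
Occurrences #3 through #16: 14 in total.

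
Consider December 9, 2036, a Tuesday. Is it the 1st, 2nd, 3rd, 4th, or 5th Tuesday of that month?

2nd

Day 9 falls in week ⌈9/7⌉ of the month.
Days 1–7 hold the 1st Tuesday, 8–14 the 2nd, 15–21 the 3rd, 22–28 the 4th, 29–31 the 5th.
9 is in the range for the 2nd.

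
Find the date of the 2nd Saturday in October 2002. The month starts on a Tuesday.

October 2002 begins on a Tuesday, so the first Saturday is October 5 (4 days later).
The 2nd Saturday is 1 weeks later: 5 + 7 = 12.

October 12, 2002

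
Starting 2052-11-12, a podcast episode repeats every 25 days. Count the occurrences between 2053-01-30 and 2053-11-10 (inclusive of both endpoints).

Occurrences land 25·i days after 2052-11-12 for i = 0, 1, 2, …
2053-01-30 is 79 days after the start; 79 ÷ 25 = 3 remainder 4; since the remainder is 4, round up to i = 4. First occurrence in the window: #5 on 2053-02-20 (4×25 = 100 days in).
2053-11-10 is 363 days after the start; 363 ÷ 25 = 14 remainder 13. Last occurrence in the window: #15 on 2053-10-28.
Occurrences #5 through #15: 11 in total.

11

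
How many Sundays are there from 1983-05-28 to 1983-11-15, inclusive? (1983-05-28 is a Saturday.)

1983-05-28 is a Saturday; the first Sunday on or after it is 1983-05-29 (1 day later).
From 1983-05-29 to 1983-11-15: 2 + 30 + 31 + 31 + 30 + 31 + 15 = 170 days (rest of May, June, July, August, September, October, November).
170 ÷ 7 = 24 full weeks with remainder 2, so 24 more Sundays after the first → 25.

25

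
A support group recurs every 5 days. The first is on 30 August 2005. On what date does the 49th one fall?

27 April 2006

The 49th occurrence is 48 intervals after the first: 48 × 5 = 240 days after 30 August 2005.
August has 31 days — 1 day to the end of August leaves 239.
September has 30 days (209 left).
October has 31 days (178 left).
November has 30 days (148 left).
December has 31 days (117 left).
January has 31 days (86 left).
February has 28 days (58 left).
March has 31 days (27 left).
27 days into April → 27 April 2006.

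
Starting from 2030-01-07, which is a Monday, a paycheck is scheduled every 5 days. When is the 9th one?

The 9th occurrence is 8 intervals after the first: 8 × 5 = 40 days after 2030-01-07.
January has 31 days — 24 days to the end of January leaves 16.
16 days into February → 2030-02-16.

2030-02-16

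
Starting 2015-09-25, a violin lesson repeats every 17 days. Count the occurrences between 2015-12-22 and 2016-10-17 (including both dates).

Occurrences land 17·i days after 2015-09-25 for i = 0, 1, 2, …
2015-12-22 is 88 days after the start; 88 ÷ 17 = 5 remainder 3; since the remainder is 3, round up to i = 6. First occurrence in the window: #7 on 2016-01-05 (6×17 = 102 days in).
2016-10-17 is 388 days after the start; 388 ÷ 17 = 22 remainder 14. Last occurrence in the window: #23 on 2016-10-03.
Occurrences #7 through #23: 17 in total.

17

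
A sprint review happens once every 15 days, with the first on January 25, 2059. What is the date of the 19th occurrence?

October 22, 2059

The 19th occurrence is 18 intervals after the first: 18 × 15 = 270 days after January 25, 2059.
January has 31 days — 6 days to the end of January leaves 264.
February has 28 days (236 left).
March has 31 days (205 left).
April has 30 days (175 left).
May has 31 days (144 left).
June has 30 days (114 left).
July has 31 days (83 left).
August has 31 days (52 left).
September has 30 days (22 left).
22 days into October → October 22, 2059.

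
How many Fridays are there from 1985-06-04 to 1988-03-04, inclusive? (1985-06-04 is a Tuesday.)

1985-06-04 is a Tuesday; the first Friday on or after it is 1985-06-07 (3 days later).
From 1985-06-07 to 1988-03-04: 207 + 365 + 365 + 64 = 1001 days (rest of 1985, 1986, 1987, to 1988-03-04 in 1988).
1001 ÷ 7 = 143 full weeks with remainder 0, so 143 more Fridays after the first → 144.

144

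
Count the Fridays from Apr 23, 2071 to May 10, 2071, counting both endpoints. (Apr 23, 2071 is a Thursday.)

3

Apr 23, 2071 is a Thursday; the first Friday on or after it is Apr 24, 2071 (1 day later).
From Apr 24, 2071 to May 10, 2071: 6 + 10 = 16 days (rest of Apr, May).
16 ÷ 7 = 2 full weeks with remainder 2, so 2 more Fridays after the first → 3.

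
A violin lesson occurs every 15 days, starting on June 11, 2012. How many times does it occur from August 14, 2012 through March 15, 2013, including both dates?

Occurrences land 15·i days after June 11, 2012 for i = 0, 1, 2, …
August 14, 2012 is 64 days after the start; 64 ÷ 15 = 4 remainder 4; since the remainder is 4, round up to i = 5. First occurrence in the window: #6 on August 25, 2012 (5×15 = 75 days in).
March 15, 2013 is 277 days after the start; 277 ÷ 15 = 18 remainder 7. Last occurrence in the window: #19 on March 8, 2013.
Occurrences #6 through #19: 14 in total.

14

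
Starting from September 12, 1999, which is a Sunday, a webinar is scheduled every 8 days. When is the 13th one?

December 17, 1999

The 13th occurrence is 12 intervals after the first: 12 × 8 = 96 days after September 12, 1999.
September has 30 days — 18 days to the end of September leaves 78.
October has 31 days (47 left).
November has 30 days (17 left).
17 days into December → December 17, 1999.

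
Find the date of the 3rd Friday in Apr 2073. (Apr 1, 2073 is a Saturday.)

Apr 2073 begins on a Saturday, so the first Friday is Apr 7 (6 days later).
The 3rd Friday is 2 weeks later: 7 + 14 = 21.

Apr 21, 2073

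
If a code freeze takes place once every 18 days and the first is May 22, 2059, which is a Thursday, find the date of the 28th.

September 19, 2060

The 28th occurrence is 27 intervals after the first: 27 × 18 = 486 days after May 22, 2059.
May has 31 days — 9 days to the end of May leaves 477.
From end of May to end of 2059 is 214 days (263 left).
January has 31 days (232 left).
February has 29 days (203 left).
March has 31 days (172 left).
April has 30 days (142 left).
May has 31 days (111 left).
June has 30 days (81 left).
July has 31 days (50 left).
August has 31 days (19 left).
19 days into September → September 19, 2060.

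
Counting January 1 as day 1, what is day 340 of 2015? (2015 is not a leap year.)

Jan has 31 days (340 − 31 = 309 remain).
Feb has 28 days (309 − 28 = 281 remain).
Mar has 31 days (281 − 31 = 250 remain).
Apr has 30 days (250 − 30 = 220 remain).
May has 31 days (220 − 31 = 189 remain).
Jun has 30 days (189 − 30 = 159 remain).
Jul has 31 days (159 − 31 = 128 remain).
Aug has 31 days (128 − 31 = 97 remain).
Sep has 30 days (97 − 30 = 67 remain).
Oct has 31 days (67 − 31 = 36 remain).
Nov has 30 days (36 − 30 = 6 remain).
6 into Dec → Dec 6.

Dec 6, 2015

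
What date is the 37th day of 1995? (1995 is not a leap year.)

January has 31 days (37 − 31 = 6 remain).
6 into February → February 6.

1995-02-06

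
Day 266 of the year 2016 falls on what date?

Sep 22, 2016

Jan has 31 days (266 − 31 = 235 remain).
Feb has 29 days (235 − 29 = 206 remain).
Mar has 31 days (206 − 31 = 175 remain).
Apr has 30 days (175 − 30 = 145 remain).
May has 31 days (145 − 31 = 114 remain).
Jun has 30 days (114 − 30 = 84 remain).
Jul has 31 days (84 − 31 = 53 remain).
Aug has 31 days (53 − 31 = 22 remain).
22 into Sep → Sep 22.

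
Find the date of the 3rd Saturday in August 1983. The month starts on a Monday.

August 1983 begins on a Monday, so the first Saturday is August 6 (5 days later).
The 3rd Saturday is 2 weeks later: 6 + 14 = 20.

August 20, 1983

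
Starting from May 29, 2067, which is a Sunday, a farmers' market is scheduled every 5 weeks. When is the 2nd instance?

July 3, 2067

The 2nd occurrence is 1 interval after the first: 1 × 35 = 35 days after May 29, 2067.
May has 31 days — 2 days to the end of May leaves 33.
June has 30 days (3 left).
3 days into July → July 3, 2067.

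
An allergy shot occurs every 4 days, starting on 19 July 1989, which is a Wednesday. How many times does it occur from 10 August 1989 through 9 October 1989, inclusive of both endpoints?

15

Occurrences land 4·i days after 19 July 1989 for i = 0, 1, 2, …
10 August 1989 is 22 days after the start; 22 ÷ 4 = 5 remainder 2; since the remainder is 2, round up to i = 6. First occurrence in the window: #7 on 12 August 1989 (6×4 = 24 days in).
9 October 1989 is 82 days after the start; 82 ÷ 4 = 20 remainder 2. Last occurrence in the window: #21 on 7 October 1989.
Occurrences #7 through #21: 15 in total.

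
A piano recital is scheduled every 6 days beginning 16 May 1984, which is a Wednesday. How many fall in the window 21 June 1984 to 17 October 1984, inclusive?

20

Occurrences land 6·i days after 16 May 1984 for i = 0, 1, 2, …
21 June 1984 is 36 days after the start; 36 ÷ 6 = 6 remainder 0. First occurrence in the window: #7 on 21 June 1984 (6×6 = 36 days in).
17 October 1984 is 154 days after the start; 154 ÷ 6 = 25 remainder 4. Last occurrence in the window: #26 on 13 October 1984.
Occurrences #7 through #26: 20 in total.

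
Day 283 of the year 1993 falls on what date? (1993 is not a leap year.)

Oct 10, 1993

Jan has 31 days (283 − 31 = 252 remain).
Feb has 28 days (252 − 28 = 224 remain).
Mar has 31 days (224 − 31 = 193 remain).
Apr has 30 days (193 − 30 = 163 remain).
May has 31 days (163 − 31 = 132 remain).
Jun has 30 days (132 − 30 = 102 remain).
Jul has 31 days (102 − 31 = 71 remain).
Aug has 31 days (71 − 31 = 40 remain).
Sep has 30 days (40 − 30 = 10 remain).
10 into Oct → Oct 10.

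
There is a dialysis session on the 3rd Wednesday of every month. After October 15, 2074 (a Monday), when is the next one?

October 17, 2074

October 2074 starts on a Monday; its first Wednesday is the 3rd, so the 3rd Wednesday is the 17th — October 17, 2074.
October 17, 2074 is after October 15, 2074, so that is the next one.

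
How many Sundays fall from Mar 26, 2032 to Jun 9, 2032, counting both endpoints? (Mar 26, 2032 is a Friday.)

11

Mar 26, 2032 is a Friday; the first Sunday on or after it is Mar 28, 2032 (2 days later).
From Mar 28, 2032 to Jun 9, 2032: 3 + 30 + 31 + 9 = 73 days (rest of Mar, Apr, May, Jun).
73 ÷ 7 = 10 full weeks with remainder 3, so 10 more Sundays after the first → 11.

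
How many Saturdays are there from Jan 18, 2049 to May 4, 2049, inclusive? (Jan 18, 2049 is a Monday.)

Jan 18, 2049 is a Monday; the first Saturday on or after it is Jan 23, 2049 (5 days later).
From Jan 23, 2049 to May 4, 2049: 8 + 28 + 31 + 30 + 4 = 101 days (rest of Jan, Feb, Mar, Apr, May).
101 ÷ 7 = 14 full weeks with remainder 3, so 14 more Saturdays after the first → 15.

15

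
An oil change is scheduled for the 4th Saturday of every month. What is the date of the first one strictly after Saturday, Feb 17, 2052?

Feb 24, 2052

Feb 2052 starts on a Thursday; its first Saturday is the 3rd, so the 4th Saturday is the 24th — Feb 24, 2052.
Feb 24, 2052 is after Feb 17, 2052, so that is the next one.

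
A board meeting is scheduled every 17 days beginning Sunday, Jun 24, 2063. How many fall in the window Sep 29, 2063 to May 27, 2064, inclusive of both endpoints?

Occurrences land 17·i days after Jun 24, 2063 for i = 0, 1, 2, …
Sep 29, 2063 is 97 days after the start; 97 ÷ 17 = 5 remainder 12; since the remainder is 12, round up to i = 6. First occurrence in the window: #7 on Oct 4, 2063 (6×17 = 102 days in).
May 27, 2064 is 338 days after the start; 338 ÷ 17 = 19 remainder 15. Last occurrence in the window: #20 on May 12, 2064.
Occurrences #7 through #20: 14 in total.

14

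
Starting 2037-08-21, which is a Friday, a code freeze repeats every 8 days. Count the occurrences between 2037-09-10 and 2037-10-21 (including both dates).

Occurrences land 8·i days after 2037-08-21 for i = 0, 1, 2, …
2037-09-10 is 20 days after the start; 20 ÷ 8 = 2 remainder 4; since the remainder is 4, round up to i = 3. First occurrence in the window: #4 on 2037-09-14 (3×8 = 24 days in).
2037-10-21 is 61 days after the start; 61 ÷ 8 = 7 remainder 5. Last occurrence in the window: #8 on 2037-10-16.
Occurrences #4 through #8: 5 in total.

5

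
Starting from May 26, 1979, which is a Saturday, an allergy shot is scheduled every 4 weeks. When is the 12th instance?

March 29, 1980

The 12th occurrence is 11 intervals after the first: 11 × 28 = 308 days after May 26, 1979.
May has 31 days — 5 days to the end of May leaves 303.
June has 30 days (273 left).
July has 31 days (242 left).
August has 31 days (211 left).
September has 30 days (181 left).
October has 31 days (150 left).
November has 30 days (120 left).
December has 31 days (89 left).
January has 31 days (58 left).
February has 29 days (29 left).
29 days into March → March 29, 1980.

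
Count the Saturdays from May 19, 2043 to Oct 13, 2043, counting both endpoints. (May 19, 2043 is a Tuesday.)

21

May 19, 2043 is a Tuesday; the first Saturday on or after it is May 23, 2043 (4 days later).
From May 23, 2043 to Oct 13, 2043: 8 + 30 + 31 + 31 + 30 + 13 = 143 days (rest of May, Jun, Jul, Aug, Sep, Oct).
143 ÷ 7 = 20 full weeks with remainder 3, so 20 more Saturdays after the first → 21.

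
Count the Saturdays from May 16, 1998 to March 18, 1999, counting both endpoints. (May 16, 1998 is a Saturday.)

44

May 16, 1998 is a Saturday; the first Saturday on or after it is May 16, 1998.
From May 16, 1998 to March 18, 1999: 15 + 30 + 31 + 31 + 30 + 31 + 30 + 31 + 31 + 28 + 18 = 306 days (rest of May, June, July, August, September, October, November, December, January, February, March).
306 ÷ 7 = 43 full weeks with remainder 5, so 43 more Saturdays after the first → 44.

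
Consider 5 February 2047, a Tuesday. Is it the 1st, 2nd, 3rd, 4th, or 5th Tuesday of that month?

Day 5 falls in week ⌈5/7⌉ of the month.
Days 1–7 hold the 1st Tuesday, 8–14 the 2nd, 15–21 the 3rd, 22–28 the 4th, 29–31 the 5th.
5 is in the range for the 1st.

1st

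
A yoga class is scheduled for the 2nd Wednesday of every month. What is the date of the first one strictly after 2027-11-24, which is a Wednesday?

November 2027 starts on a Monday; its first Wednesday is the 3rd, so the 2nd Wednesday is the 10th — 2027-11-10.
That is not after 2027-11-24, so look at December 2027.
December 2027 starts on a Wednesday; its first Wednesday is the 1st, so the 2nd Wednesday is the 8th — 2027-12-08.

2027-12-08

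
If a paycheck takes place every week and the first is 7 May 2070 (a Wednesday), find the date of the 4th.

The 4th occurrence is 3 intervals after the first: 3 × 7 = 21 days after 7 May 2070.
21 days later is 28 May 2070.

28 May 2070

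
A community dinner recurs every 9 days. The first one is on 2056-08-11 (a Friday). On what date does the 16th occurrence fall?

The 16th occurrence is 15 intervals after the first: 15 × 9 = 135 days after 2056-08-11.
August has 31 days — 20 days to the end of August leaves 115.
September has 30 days (85 left).
October has 31 days (54 left).
November has 30 days (24 left).
24 days into December → 2056-12-24.

2056-12-24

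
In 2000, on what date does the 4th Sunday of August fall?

2000-08-27

August 2000 begins on a Tuesday, so the first Sunday is August 6 (5 days later).
The 4th Sunday is 3 weeks later: 6 + 21 = 27.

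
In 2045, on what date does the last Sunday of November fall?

The first Sunday of November 2045 is November 5.
November 2045 has 30 days. Adding weeks: 5, 12, 19, 26 — the last one ≤ 30 is the 26th.

2045-11-26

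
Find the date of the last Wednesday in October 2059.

2059-10-29

October 2059 begins on a Wednesday, so the first Wednesday is October 1.
October 2059 has 31 days. Adding weeks: 1, 8, 15, 22, 29 — the last one ≤ 31 is the 29th.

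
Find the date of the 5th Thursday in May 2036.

2036-05-29

May 2036 begins on a Thursday, so the first Thursday is May 1.
The 5th Thursday is 4 weeks later: 1 + 28 = 29.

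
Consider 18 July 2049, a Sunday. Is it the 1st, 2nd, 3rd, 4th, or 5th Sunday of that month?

3rd

Day 18 falls in week ⌈18/7⌉ of the month.
Days 1–7 hold the 1st Sunday, 8–14 the 2nd, 15–21 the 3rd, 22–28 the 4th, 29–31 the 5th.
18 is in the range for the 3rd.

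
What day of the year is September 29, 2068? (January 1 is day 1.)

Days in months before September: 31 + 29 + 31 + 30 + 31 + 30 + 31 + 31 = 244.
Plus 29 days into September → day 273.

273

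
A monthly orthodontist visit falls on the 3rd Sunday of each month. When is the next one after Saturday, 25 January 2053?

16 February 2053

January 2053 starts on a Wednesday; its first Sunday is the 5th, so the 3rd Sunday is the 19th — 19 January 2053.
That is not after 25 January 2053, so look at February 2053.
February 2053 starts on a Saturday; its first Sunday is the 2nd, so the 3rd Sunday is the 16th — 16 February 2053.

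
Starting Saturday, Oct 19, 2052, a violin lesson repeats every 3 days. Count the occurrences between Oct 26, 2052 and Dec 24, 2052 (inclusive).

Occurrences land 3·i days after Oct 19, 2052 for i = 0, 1, 2, …
Oct 26, 2052 is 7 days after the start; 7 ÷ 3 = 2 remainder 1; since the remainder is 1, round up to i = 3. First occurrence in the window: #4 on Oct 28, 2052 (3×3 = 9 days in).
Dec 24, 2052 is 66 days after the start; 66 ÷ 3 = 22 remainder 0. Last occurrence in the window: #23 on Dec 24, 2052.
Occurrences #4 through #23: 20 in total.

20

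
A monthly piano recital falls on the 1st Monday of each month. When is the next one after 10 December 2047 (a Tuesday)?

6 January 2048

December 2047 starts on a Sunday, so its 1st Monday is 2 December 2047 (1 day in).
That is not after 10 December 2047, so look at January 2048.
January 2048 starts on a Wednesday, so its 1st Monday is 6 January 2048 (5 days in).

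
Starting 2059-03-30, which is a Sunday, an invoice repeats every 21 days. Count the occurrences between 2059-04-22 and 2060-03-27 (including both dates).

Occurrences land 21·i days after 2059-03-30 for i = 0, 1, 2, …
2059-04-22 is 23 days after the start; 23 ÷ 21 = 1 remainder 2; since the remainder is 2, round up to i = 2. First occurrence in the window: #3 on 2059-05-11 (2×21 = 42 days in).
2060-03-27 is 363 days after the start; 363 ÷ 21 = 17 remainder 6. Last occurrence in the window: #18 on 2060-03-21.
Occurrences #3 through #18: 16 in total.

16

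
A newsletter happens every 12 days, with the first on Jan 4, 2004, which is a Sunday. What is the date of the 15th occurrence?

The 15th occurrence is 14 intervals after the first: 14 × 12 = 168 days after Jan 4, 2004.
Jan has 31 days — 27 days to the end of Jan leaves 141.
Feb has 29 days (112 left).
Mar has 31 days (81 left).
Apr has 30 days (51 left).
May has 31 days (20 left).
20 days into Jun → Jun 20, 2004.

Jun 20, 2004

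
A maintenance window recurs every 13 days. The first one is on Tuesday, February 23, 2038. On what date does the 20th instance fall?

October 28, 2038

The 20th occurrence is 19 intervals after the first: 19 × 13 = 247 days after February 23, 2038.
February has 28 days — 5 days to the end of February leaves 242.
March has 31 days (211 left).
April has 30 days (181 left).
May has 31 days (150 left).
June has 30 days (120 left).
July has 31 days (89 left).
August has 31 days (58 left).
September has 30 days (28 left).
28 days into October → October 28, 2038.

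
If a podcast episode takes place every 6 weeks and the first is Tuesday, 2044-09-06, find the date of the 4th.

2045-01-10

The 4th occurrence is 3 intervals after the first: 3 × 42 = 126 days after 2044-09-06.
September has 30 days — 24 days to the end of September leaves 102.
October has 31 days (71 left).
November has 30 days (41 left).
December has 31 days (10 left).
10 days into January → 2045-01-10.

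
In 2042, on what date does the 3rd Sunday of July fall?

The first Sunday of July 2042 is July 6.
The 3rd Sunday is 2 weeks later: 6 + 14 = 20.

2042-07-20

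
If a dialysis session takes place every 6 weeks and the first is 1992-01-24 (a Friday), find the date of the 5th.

The 5th occurrence is 4 intervals after the first: 4 × 42 = 168 days after 1992-01-24.
January has 31 days — 7 days to the end of January leaves 161.
February has 29 days (132 left).
March has 31 days (101 left).
April has 30 days (71 left).
May has 31 days (40 left).
June has 30 days (10 left).
10 days into July → 1992-07-10.

1992-07-10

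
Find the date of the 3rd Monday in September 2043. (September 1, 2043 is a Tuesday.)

2043-09-21

September 2043 begins on a Tuesday, so the first Monday is September 7 (6 days later).
The 3rd Monday is 2 weeks later: 7 + 14 = 21.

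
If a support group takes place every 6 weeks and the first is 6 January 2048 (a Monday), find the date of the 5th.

The 5th occurrence is 4 intervals after the first: 4 × 42 = 168 days after 6 January 2048.
January has 31 days — 25 days to the end of January leaves 143.
February has 29 days (114 left).
March has 31 days (83 left).
April has 30 days (53 left).
May has 31 days (22 left).
22 days into June → 22 June 2048.

22 June 2048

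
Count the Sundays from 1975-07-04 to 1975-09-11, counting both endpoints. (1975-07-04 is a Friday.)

1975-07-04 is a Friday; the first Sunday on or after it is 1975-07-06 (2 days later).
From 1975-07-06 to 1975-09-11: 25 + 31 + 11 = 67 days (rest of July, August, September).
67 ÷ 7 = 9 full weeks with remainder 4, so 9 more Sundays after the first → 10.

10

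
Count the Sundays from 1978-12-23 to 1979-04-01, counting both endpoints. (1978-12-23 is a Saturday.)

15

1978-12-23 is a Saturday; the first Sunday on or after it is 1978-12-24 (1 day later).
From 1978-12-24 to 1979-04-01: 7 + 31 + 28 + 31 + 1 = 98 days (rest of December, January, February, March, April).
98 ÷ 7 = 14 full weeks with remainder 0, so 14 more Sundays after the first → 15.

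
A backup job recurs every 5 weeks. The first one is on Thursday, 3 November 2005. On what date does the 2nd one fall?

The 2nd occurrence is 1 interval after the first: 1 × 35 = 35 days after 3 November 2005.
November has 30 days — 27 days to the end of November leaves 8.
8 days into December → 8 December 2005.

8 December 2005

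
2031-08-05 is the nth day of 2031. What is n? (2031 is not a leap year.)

217

Days in months before August: 31 + 28 + 31 + 30 + 31 + 30 + 31 = 212.
Plus 5 days into August → day 217.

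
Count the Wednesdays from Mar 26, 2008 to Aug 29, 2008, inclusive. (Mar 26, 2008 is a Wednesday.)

Mar 26, 2008 is a Wednesday; the first Wednesday on or after it is Mar 26, 2008.
From Mar 26, 2008 to Aug 29, 2008: 5 + 30 + 31 + 30 + 31 + 29 = 156 days (rest of Mar, Apr, May, Jun, Jul, Aug).
156 ÷ 7 = 22 full weeks with remainder 2, so 22 more Wednesdays after the first → 23.

23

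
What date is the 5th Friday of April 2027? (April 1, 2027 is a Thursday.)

30 April 2027

April 2027 begins on a Thursday, so the first Friday is April 2 (1 day later).
The 5th Friday is 4 weeks later: 2 + 28 = 30.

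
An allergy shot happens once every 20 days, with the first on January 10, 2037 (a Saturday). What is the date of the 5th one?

The 5th occurrence is 4 intervals after the first: 4 × 20 = 80 days after January 10, 2037.
January has 31 days — 21 days to the end of January leaves 59.
February has 28 days (31 left).
31 days into March → March 31, 2037.

March 31, 2037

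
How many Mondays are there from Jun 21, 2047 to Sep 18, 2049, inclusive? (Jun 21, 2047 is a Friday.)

117

Jun 21, 2047 is a Friday; the first Monday on or after it is Jun 24, 2047 (3 days later).
From Jun 24, 2047 to Sep 18, 2049: 190 + 366 + 261 = 817 days (rest of 2047, 2048, to Sep 18, 2049 in 2049).
817 ÷ 7 = 116 full weeks with remainder 5, so 116 more Mondays after the first → 117.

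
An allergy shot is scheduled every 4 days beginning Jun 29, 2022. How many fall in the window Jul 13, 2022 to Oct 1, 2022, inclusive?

Occurrences land 4·i days after Jun 29, 2022 for i = 0, 1, 2, …
Jul 13, 2022 is 14 days after the start; 14 ÷ 4 = 3 remainder 2; since the remainder is 2, round up to i = 4. First occurrence in the window: #5 on Jul 15, 2022 (4×4 = 16 days in).
Oct 1, 2022 is 94 days after the start; 94 ÷ 4 = 23 remainder 2. Last occurrence in the window: #24 on Sep 29, 2022.
Occurrences #5 through #24: 20 in total.

20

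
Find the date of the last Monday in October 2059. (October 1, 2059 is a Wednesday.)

2059-10-27

October 2059 begins on a Wednesday, so the first Monday is October 6 (5 days later).
October 2059 has 31 days. Adding weeks: 6, 13, 20, 27 — the last one ≤ 31 is the 27th.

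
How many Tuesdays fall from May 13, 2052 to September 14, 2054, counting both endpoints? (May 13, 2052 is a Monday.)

May 13, 2052 is a Monday; the first Tuesday on or after it is May 14, 2052 (1 day later).
From May 14, 2052 to September 14, 2054: 231 + 365 + 257 = 853 days (rest of 2052, 2053, to September 14, 2054 in 2054).
853 ÷ 7 = 121 full weeks with remainder 6, so 121 more Tuesdays after the first → 122.

122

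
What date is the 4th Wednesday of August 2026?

2026-08-26

August 2026 begins on a Saturday, so the first Wednesday is August 5 (4 days later).
The 4th Wednesday is 3 weeks later: 5 + 21 = 26.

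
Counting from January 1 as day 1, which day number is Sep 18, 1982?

Days in months before Sep: 31 + 28 + 31 + 30 + 31 + 30 + 31 + 31 = 243.
Plus 18 days into Sep → day 261.

261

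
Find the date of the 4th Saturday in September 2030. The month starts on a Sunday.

28 September 2030

September 2030 begins on a Sunday, so the first Saturday is September 7 (6 days later).
The 4th Saturday is 3 weeks later: 7 + 21 = 28.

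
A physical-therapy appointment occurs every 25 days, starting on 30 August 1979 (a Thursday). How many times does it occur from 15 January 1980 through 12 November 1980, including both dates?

Occurrences land 25·i days after 30 August 1979 for i = 0, 1, 2, …
15 January 1980 is 138 days after the start; 138 ÷ 25 = 5 remainder 13; since the remainder is 13, round up to i = 6. First occurrence in the window: #7 on 27 January 1980 (6×25 = 150 days in).
12 November 1980 is 440 days after the start; 440 ÷ 25 = 17 remainder 15. Last occurrence in the window: #18 on 28 October 1980.
Occurrences #7 through #18: 12 in total.

12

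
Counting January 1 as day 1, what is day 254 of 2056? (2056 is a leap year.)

Sep 10, 2056

Jan has 31 days (254 − 31 = 223 remain).
Feb has 29 days (223 − 29 = 194 remain).
Mar has 31 days (194 − 31 = 163 remain).
Apr has 30 days (163 − 30 = 133 remain).
May has 31 days (133 − 31 = 102 remain).
Jun has 30 days (102 − 30 = 72 remain).
Jul has 31 days (72 − 31 = 41 remain).
Aug has 31 days (41 − 31 = 10 remain).
10 into Sep → Sep 10.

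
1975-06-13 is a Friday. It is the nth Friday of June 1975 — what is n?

2nd

Day 13 falls in week ⌈13/7⌉ of the month.
Days 1–7 hold the 1st Friday, 8–14 the 2nd, 15–21 the 3rd, 22–28 the 4th, 29–31 the 5th.
13 is in the range for the 2nd.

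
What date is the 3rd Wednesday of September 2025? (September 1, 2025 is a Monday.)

September 2025 begins on a Monday, so the first Wednesday is September 3 (2 days later).
The 3rd Wednesday is 2 weeks later: 3 + 14 = 17.

17 September 2025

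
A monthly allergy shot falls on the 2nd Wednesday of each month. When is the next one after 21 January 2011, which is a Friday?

9 February 2011

January 2011 starts on a Saturday; its first Wednesday is the 5th, so the 2nd Wednesday is the 12th — 12 January 2011.
That is not after 21 January 2011, so look at February 2011.
February 2011 starts on a Tuesday; its first Wednesday is the 2nd, so the 2nd Wednesday is the 9th — 9 February 2011.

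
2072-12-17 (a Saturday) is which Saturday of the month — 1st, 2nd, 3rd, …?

Day 17 falls in week ⌈17/7⌉ of the month.
Days 1–7 hold the 1st Saturday, 8–14 the 2nd, 15–21 the 3rd, 22–28 the 4th, 29–31 the 5th.
17 is in the range for the 3rd.

3rd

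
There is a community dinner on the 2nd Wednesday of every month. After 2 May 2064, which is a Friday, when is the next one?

14 May 2064

May 2064 starts on a Thursday; its first Wednesday is the 7th, so the 2nd Wednesday is the 14th — 14 May 2064.
14 May 2064 is after 2 May 2064, so that is the next one.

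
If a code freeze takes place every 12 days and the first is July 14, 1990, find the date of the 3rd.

August 7, 1990

The 3rd occurrence is 2 intervals after the first: 2 × 12 = 24 days after July 14, 1990.
July has 31 days — 17 days to the end of July leaves 7.
7 days into August → August 7, 1990.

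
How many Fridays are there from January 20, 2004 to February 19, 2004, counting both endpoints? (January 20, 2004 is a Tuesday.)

4

January 20, 2004 is a Tuesday; the first Friday on or after it is January 23, 2004 (3 days later).
From January 23, 2004 to February 19, 2004: 8 + 19 = 27 days (rest of January, February).
27 ÷ 7 = 3 full weeks with remainder 6, so 3 more Fridays after the first → 4.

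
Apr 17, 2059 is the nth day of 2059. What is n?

107

Days in months before Apr: 31 + 28 + 31 = 90.
Plus 17 days into Apr → day 107.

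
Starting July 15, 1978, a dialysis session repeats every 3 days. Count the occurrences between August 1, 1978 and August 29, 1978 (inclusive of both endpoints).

Occurrences land 3·i days after July 15, 1978 for i = 0, 1, 2, …
August 1, 1978 is 17 days after the start; 17 ÷ 3 = 5 remainder 2; since the remainder is 2, round up to i = 6. First occurrence in the window: #7 on August 2, 1978 (6×3 = 18 days in).
August 29, 1978 is 45 days after the start; 45 ÷ 3 = 15 remainder 0. Last occurrence in the window: #16 on August 29, 1978.
Occurrences #7 through #16: 10 in total.

10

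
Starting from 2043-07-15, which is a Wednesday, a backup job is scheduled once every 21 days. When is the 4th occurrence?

2043-09-16

The 4th occurrence is 3 intervals after the first: 3 × 21 = 63 days after 2043-07-15.
July has 31 days — 16 days to the end of July leaves 47.
August has 31 days (16 left).
16 days into September → 2043-09-16.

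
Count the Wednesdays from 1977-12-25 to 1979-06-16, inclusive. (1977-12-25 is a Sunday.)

1977-12-25 is a Sunday; the first Wednesday on or after it is 1977-12-28 (3 days later).
From 1977-12-28 to 1979-06-16: 3 + 365 + 167 = 535 days (rest of 1977, 1978, to 1979-06-16 in 1979).
535 ÷ 7 = 76 full weeks with remainder 3, so 76 more Wednesdays after the first → 77.

77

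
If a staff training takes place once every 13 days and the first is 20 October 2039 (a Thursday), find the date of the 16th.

The 16th occurrence is 15 intervals after the first: 15 × 13 = 195 days after 20 October 2039.
October has 31 days — 11 days to the end of October leaves 184.
November has 30 days (154 left).
December has 31 days (123 left).
January has 31 days (92 left).
February has 29 days (63 left).
March has 31 days (32 left).
April has 30 days (2 left).
2 days into May → 2 May 2040.

2 May 2040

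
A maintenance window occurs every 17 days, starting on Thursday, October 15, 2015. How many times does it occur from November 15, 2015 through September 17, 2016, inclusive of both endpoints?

Occurrences land 17·i days after October 15, 2015 for i = 0, 1, 2, …
November 15, 2015 is 31 days after the start; 31 ÷ 17 = 1 remainder 14; since the remainder is 14, round up to i = 2. First occurrence in the window: #3 on November 18, 2015 (2×17 = 34 days in).
September 17, 2016 is 338 days after the start; 338 ÷ 17 = 19 remainder 15. Last occurrence in the window: #20 on September 2, 2016.
Occurrences #3 through #20: 18 in total.

18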